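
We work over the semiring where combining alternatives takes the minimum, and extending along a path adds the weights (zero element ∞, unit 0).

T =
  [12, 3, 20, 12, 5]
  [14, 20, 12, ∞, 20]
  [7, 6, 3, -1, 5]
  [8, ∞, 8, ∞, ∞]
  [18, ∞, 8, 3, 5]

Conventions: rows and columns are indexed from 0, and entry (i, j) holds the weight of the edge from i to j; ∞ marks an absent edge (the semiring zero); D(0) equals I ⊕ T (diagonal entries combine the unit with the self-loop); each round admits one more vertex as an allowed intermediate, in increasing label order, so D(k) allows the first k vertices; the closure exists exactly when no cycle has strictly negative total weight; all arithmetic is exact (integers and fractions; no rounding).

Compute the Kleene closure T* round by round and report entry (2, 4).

D(0):
  [0, 3, 20, 12, 5]
  [14, 0, 12, ∞, 20]
  [7, 6, 0, -1, 5]
  [8, ∞, 8, 0, ∞]
  [18, ∞, 8, 3, 0]
D(1):
  [0, 3, 20, 12, 5]
  [14, 0, 12, 26, 19]
  [7, 6, 0, -1, 5]
  [8, 11, 8, 0, 13]
  [18, 21, 8, 3, 0]
D(2):
  [0, 3, 15, 12, 5]
  [14, 0, 12, 26, 19]
  [7, 6, 0, -1, 5]
  [8, 11, 8, 0, 13]
  [18, 21, 8, 3, 0]
D(3):
  [0, 3, 15, 12, 5]
  [14, 0, 12, 11, 17]
  [7, 6, 0, -1, 5]
  [8, 11, 8, 0, 13]
  [15, 14, 8, 3, 0]
D(4):
  [0, 3, 15, 12, 5]
  [14, 0, 12, 11, 17]
  [7, 6, 0, -1, 5]
  [8, 11, 8, 0, 13]
  [11, 14, 8, 3, 0]
D(5):
  [0, 3, 13, 8, 5]
  [14, 0, 12, 11, 17]
  [7, 6, 0, -1, 5]
  [8, 11, 8, 0, 13]
  [11, 14, 8, 3, 0]
Answer: T*[2][4] = 5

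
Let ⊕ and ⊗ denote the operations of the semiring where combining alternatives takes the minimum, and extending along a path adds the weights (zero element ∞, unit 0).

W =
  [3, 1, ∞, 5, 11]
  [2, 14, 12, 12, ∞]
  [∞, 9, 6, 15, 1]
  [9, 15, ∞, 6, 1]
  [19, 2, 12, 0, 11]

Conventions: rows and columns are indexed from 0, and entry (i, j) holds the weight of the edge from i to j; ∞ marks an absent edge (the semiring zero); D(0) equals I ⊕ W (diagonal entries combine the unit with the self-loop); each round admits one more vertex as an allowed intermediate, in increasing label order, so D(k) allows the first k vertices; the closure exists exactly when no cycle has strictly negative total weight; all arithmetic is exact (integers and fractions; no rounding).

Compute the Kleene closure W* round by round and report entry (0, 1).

D(0):
  [0, 1, ∞, 5, 11]
  [2, 0, 12, 12, ∞]
  [∞, 9, 0, 15, 1]
  [9, 15, ∞, 0, 1]
  [19, 2, 12, 0, 0]
D(1):
  [0, 1, ∞, 5, 11]
  [2, 0, 12, 7, 13]
  [∞, 9, 0, 15, 1]
  [9, 10, ∞, 0, 1]
  [19, 2, 12, 0, 0]
D(2):
  [0, 1, 13, 5, 11]
  [2, 0, 12, 7, 13]
  [11, 9, 0, 15, 1]
  [9, 10, 22, 0, 1]
  [4, 2, 12, 0, 0]
D(3):
  [0, 1, 13, 5, 11]
  [2, 0, 12, 7, 13]
  [11, 9, 0, 15, 1]
  [9, 10, 22, 0, 1]
  [4, 2, 12, 0, 0]
D(4):
  [0, 1, 13, 5, 6]
  [2, 0, 12, 7, 8]
  [11, 9, 0, 15, 1]
  [9, 10, 22, 0, 1]
  [4, 2, 12, 0, 0]
D(5):
  [0, 1, 13, 5, 6]
  [2, 0, 12, 7, 8]
  [5, 3, 0, 1, 1]
  [5, 3, 13, 0, 1]
  [4, 2, 12, 0, 0]
Answer: W*[0][1] = 1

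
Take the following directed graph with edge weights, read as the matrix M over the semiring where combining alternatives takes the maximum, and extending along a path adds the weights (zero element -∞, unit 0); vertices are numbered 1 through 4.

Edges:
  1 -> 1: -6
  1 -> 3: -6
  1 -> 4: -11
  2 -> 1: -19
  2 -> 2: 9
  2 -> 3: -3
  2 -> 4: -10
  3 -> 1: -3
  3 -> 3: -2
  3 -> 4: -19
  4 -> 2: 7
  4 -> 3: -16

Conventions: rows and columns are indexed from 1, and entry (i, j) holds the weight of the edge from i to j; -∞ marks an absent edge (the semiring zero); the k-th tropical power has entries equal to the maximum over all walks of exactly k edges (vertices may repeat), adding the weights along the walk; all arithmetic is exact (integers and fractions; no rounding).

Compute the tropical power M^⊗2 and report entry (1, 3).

M^⊗2:
  [-9, -4, -8, -17]
  [-6, 18, 6, -1]
  [-5, -12, -4, -14]
  [-12, 16, 4, -3]
Key observation: the optimum is the walk 1->3->3, with weight (-6) + (-2) = -8.
Optimal value attained by: walk 1->3->3.
Answer: (M^⊗2)[1][3] = -8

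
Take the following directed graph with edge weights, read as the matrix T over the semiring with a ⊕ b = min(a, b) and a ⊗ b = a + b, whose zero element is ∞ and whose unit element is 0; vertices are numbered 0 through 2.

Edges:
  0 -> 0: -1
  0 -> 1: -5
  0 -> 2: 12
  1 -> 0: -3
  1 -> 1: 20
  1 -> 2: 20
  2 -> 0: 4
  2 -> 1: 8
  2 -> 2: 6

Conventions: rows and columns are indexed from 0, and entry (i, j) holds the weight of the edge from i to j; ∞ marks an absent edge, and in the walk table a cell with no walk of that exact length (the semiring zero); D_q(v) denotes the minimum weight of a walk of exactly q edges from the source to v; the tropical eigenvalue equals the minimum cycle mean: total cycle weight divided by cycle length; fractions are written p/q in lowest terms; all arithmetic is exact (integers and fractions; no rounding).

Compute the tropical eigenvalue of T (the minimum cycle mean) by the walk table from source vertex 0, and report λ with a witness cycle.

q=0: [0, ∞, ∞]
q=1: [-1, -5, 12]
q=2: [-8, -6, 11]
q=3: [-9, -13, 4]
Optimal cycle mean attained by: cycle 0->1->0, total (-5) + (-3), length 2.
Answer: λ = -4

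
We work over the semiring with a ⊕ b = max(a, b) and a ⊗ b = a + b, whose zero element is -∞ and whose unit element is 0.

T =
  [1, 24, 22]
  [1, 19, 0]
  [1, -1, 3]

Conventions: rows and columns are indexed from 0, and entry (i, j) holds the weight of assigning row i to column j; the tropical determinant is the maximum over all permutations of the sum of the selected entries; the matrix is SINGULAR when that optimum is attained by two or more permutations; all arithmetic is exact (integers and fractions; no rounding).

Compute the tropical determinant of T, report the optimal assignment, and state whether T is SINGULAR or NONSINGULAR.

σ = (0, 1, 2): 1 + 19 + 3 = 23
σ = (0, 2, 1): 1 + 0 + (-1) = 0
σ = (1, 0, 2): 24 + 1 + 3 = 28
σ = (1, 2, 0): 24 + 0 + 1 = 25
σ = (2, 0, 1): 22 + 1 + (-1) = 22
σ = (2, 1, 0): 22 + 19 + 1 = 42
Optimal value attained by: σ = (2, 1, 0).
Answer: det⊕(T) = 42; verdict: NONSINGULAR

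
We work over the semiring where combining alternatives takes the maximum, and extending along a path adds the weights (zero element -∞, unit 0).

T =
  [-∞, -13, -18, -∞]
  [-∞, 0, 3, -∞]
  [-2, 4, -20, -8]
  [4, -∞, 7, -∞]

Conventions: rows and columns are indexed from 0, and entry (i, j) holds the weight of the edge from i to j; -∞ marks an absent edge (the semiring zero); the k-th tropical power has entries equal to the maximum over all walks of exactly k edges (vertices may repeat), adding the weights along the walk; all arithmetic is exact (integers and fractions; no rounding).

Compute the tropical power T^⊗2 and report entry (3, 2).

T^⊗2:
  [-20, -13, -10, -26]
  [1, 7, 3, -5]
  [-4, 4, 7, -28]
  [5, 11, -13, -1]
Key observation: the optimum is the walk 3->2->2, with weight 7 + (-20) = -13.
Optimal value attained by: walk 3->2->2.
Answer: (T^⊗2)[3][2] = -13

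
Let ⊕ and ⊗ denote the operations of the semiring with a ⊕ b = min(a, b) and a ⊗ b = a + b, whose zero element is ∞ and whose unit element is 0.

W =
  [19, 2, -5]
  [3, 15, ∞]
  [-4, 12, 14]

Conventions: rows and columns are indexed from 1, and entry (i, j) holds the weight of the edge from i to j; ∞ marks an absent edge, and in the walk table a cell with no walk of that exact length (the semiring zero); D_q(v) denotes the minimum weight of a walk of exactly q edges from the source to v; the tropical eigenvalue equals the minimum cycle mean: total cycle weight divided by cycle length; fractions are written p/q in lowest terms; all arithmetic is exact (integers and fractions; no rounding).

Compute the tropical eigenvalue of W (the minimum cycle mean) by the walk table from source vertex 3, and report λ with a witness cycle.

q=0: [∞, ∞, 0]
q=1: [-4, 12, 14]
q=2: [10, -2, -9]
q=3: [-13, 3, 5]
Optimal cycle mean attained by: cycle 1->3->1, total (-5) + (-4), length 2.
Answer: λ = -9/2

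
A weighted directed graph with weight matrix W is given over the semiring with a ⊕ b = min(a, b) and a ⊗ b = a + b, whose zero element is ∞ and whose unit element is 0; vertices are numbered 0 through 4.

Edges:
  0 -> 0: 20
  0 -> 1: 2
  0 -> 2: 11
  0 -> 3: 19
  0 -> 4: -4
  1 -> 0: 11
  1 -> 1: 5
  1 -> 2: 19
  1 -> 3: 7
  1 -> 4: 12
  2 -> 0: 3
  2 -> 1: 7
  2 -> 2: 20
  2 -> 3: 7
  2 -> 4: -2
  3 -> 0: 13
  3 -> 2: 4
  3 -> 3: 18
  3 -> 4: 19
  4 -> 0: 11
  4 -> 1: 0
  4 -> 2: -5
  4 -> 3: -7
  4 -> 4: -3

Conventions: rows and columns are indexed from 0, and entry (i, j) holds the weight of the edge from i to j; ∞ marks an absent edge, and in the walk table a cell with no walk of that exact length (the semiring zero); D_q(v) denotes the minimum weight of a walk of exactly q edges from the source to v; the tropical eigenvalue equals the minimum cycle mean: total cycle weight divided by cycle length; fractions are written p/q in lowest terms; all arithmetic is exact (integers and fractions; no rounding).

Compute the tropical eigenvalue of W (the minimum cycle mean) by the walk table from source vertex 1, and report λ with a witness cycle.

q=0: [∞, 0, ∞, ∞, ∞]
q=1: [11, 5, 19, 7, 12]
q=2: [16, 10, 7, 5, 7]
q=3: [10, 7, 2, 0, 4]
q=4: [5, 4, -1, -3, 0]
q=5: [2, 0, -5, -7, -3]
Optimal cycle mean attained by: cycle 2->4->2, total (-2) + (-5), length 2.
Answer: λ = -7/2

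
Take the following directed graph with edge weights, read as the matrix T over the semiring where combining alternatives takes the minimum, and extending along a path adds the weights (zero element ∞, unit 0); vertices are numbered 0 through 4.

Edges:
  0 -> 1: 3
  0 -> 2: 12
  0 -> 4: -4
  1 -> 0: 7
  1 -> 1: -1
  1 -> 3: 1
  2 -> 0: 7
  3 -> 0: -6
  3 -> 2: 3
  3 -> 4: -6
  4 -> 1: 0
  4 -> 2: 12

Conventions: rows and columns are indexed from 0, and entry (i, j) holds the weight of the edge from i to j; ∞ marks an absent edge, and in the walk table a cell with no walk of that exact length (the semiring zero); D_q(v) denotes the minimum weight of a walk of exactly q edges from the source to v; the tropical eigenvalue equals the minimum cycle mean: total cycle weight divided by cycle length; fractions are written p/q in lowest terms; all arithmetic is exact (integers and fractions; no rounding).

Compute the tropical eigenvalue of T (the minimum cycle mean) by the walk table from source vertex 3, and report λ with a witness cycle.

q=0: [∞, ∞, ∞, 0, ∞]
q=1: [-6, ∞, 3, ∞, -6]
q=2: [10, -6, 6, ∞, -10]
q=3: [1, -10, 2, -5, 6]
q=4: [-11, -11, -2, -9, -11]
q=5: [-15, -12, -6, -10, -15]
Optimal cycle mean attained by: cycle 0->4->1->3->0, total (-4) + 0 + 1 + (-6), length 4.
Answer: λ = -9/4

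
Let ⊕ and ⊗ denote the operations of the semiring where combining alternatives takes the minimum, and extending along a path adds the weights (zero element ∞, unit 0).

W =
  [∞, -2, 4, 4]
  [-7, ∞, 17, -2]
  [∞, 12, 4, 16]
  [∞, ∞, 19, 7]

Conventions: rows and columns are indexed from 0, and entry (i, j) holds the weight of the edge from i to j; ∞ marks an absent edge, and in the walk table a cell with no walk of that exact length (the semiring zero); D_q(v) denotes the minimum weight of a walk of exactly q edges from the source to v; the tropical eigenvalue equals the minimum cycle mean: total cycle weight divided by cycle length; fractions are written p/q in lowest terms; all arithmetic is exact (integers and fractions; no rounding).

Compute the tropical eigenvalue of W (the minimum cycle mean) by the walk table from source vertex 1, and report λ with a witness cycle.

q=0: [∞, 0, ∞, ∞]
q=1: [-7, ∞, 17, -2]
q=2: [∞, -9, -3, -3]
q=3: [-16, 9, 1, -11]
q=4: [2, -18, -12, -12]
Optimal cycle mean attained by: cycle 0->1->0, total (-2) + (-7), length 2.
Answer: λ = -9/2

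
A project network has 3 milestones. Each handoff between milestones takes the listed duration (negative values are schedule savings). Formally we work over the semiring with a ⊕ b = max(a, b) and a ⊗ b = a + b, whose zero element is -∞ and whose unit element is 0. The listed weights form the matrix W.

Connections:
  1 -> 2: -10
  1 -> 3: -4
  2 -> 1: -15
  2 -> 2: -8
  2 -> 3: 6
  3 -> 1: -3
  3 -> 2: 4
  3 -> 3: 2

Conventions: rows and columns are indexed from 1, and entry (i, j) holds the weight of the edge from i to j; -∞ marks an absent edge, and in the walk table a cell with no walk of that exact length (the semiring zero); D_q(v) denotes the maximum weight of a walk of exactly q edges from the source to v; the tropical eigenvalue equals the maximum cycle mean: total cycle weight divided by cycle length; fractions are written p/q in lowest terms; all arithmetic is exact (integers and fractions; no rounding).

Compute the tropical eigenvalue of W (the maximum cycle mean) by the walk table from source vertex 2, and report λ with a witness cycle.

q=0: [-∞, 0, -∞]
q=1: [-15, -8, 6]
q=2: [3, 10, 8]
q=3: [5, 12, 16]
Optimal cycle mean attained by: cycle 2->3->2, total 6 + 4, length 2.
Answer: λ = 5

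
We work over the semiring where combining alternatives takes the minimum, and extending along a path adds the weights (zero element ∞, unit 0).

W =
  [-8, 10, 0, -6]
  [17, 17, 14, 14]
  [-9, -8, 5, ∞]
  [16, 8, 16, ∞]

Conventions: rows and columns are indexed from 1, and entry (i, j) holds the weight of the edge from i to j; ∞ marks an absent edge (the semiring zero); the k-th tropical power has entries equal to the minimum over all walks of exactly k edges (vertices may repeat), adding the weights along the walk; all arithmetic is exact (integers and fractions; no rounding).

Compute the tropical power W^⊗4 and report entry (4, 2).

W^⊗2:
  [-16, -8, -8, -14]
  [5, 6, 17, 11]
  [-17, -3, -9, -15]
  [7, 8, 16, 10]
W^⊗3:
  [-24, -16, -16, -22]
  [-3, 9, 5, -1]
  [-25, -17, -17, -23]
  [-1, 8, 7, 1]
W^⊗4:
  [-32, -24, -24, -30]
  [-11, -3, -3, -9]
  [-33, -25, -25, -31]
  [-9, -1, -1, -7]
Key observation: the optimum is the walk 4->3->1->3->2, with weight 16 + (-9) + 0 + (-8) = -1.
Optimal value attained by: walk 4->3->1->3->2.
Answer: (W^⊗4)[4][2] = -1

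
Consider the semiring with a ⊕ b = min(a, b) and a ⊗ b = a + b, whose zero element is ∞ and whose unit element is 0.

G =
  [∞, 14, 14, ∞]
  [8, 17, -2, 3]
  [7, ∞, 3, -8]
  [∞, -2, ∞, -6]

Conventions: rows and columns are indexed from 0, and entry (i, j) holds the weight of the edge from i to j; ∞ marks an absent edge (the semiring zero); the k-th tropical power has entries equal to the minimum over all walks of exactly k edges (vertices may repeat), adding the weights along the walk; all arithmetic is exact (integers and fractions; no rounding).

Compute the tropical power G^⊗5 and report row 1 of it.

G^⊗2:
  [21, 31, 12, 6]
  [5, 1, 1, -10]
  [10, -10, 6, -14]
  [6, -8, -4, -12]
G^⊗3:
  [19, 4, 15, 0]
  [8, -12, -1, -16]
  [-2, -16, -12, -20]
  [0, -14, -10, -18]
G^⊗4:
  [12, -2, 2, -6]
  [-4, -18, -14, -22]
  [-8, -22, -18, -26]
  [-6, -20, -16, -24]
G^⊗5:
  [6, -8, -4, -12]
  [-10, -24, -20, -28]
  [-14, -28, -24, -32]
  [-12, -26, -22, -30]
Answer: row 1 of G^⊗5 = [-10, -24, -20, -28]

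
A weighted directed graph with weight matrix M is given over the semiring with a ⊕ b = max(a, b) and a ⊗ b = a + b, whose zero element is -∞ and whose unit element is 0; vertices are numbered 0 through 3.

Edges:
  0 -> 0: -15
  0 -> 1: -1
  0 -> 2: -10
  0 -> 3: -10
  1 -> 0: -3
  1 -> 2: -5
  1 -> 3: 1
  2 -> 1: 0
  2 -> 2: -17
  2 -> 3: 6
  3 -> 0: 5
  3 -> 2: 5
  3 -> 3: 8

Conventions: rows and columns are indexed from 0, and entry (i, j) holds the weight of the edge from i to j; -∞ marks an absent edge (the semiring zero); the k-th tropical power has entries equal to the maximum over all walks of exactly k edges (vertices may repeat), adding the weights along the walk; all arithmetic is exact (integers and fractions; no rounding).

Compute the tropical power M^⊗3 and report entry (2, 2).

M^⊗2:
  [-4, -10, -5, 0]
  [6, -4, 6, 9]
  [11, -17, 11, 14]
  [13, 5, 13, 16]
M^⊗3:
  [5, -5, 5, 8]
  [14, 6, 14, 17]
  [19, 11, 19, 22]
  [21, 13, 21, 24]
Key observation: the optimum is the walk 2->3->3->2, with weight 6 + 8 + 5 = 19.
Optimal value attained by: walk 2->3->3->2.
Answer: (M^⊗3)[2][2] = 19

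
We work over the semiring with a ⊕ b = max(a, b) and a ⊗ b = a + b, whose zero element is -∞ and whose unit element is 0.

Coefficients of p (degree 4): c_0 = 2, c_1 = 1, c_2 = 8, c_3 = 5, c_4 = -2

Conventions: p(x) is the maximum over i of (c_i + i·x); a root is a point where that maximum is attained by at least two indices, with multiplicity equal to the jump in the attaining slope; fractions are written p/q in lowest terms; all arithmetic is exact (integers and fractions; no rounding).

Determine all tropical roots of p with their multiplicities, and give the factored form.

hull edge (i=0, c=2) to (i=2, c=8): slope 3, span 2
hull edge (i=2, c=8) to (i=3, c=5): slope -3, span 1
hull edge (i=3, c=5) to (i=4, c=-2): slope -7, span 1
Factored form: p(x) = -2 ⊗ (x ⊕ (-3)) ⊗ (x ⊕ (-3)) ⊗ (x ⊕ 3) ⊗ (x ⊕ 7)
Answer: roots = -3 (mult 2), 3 (mult 1), 7 (mult 1)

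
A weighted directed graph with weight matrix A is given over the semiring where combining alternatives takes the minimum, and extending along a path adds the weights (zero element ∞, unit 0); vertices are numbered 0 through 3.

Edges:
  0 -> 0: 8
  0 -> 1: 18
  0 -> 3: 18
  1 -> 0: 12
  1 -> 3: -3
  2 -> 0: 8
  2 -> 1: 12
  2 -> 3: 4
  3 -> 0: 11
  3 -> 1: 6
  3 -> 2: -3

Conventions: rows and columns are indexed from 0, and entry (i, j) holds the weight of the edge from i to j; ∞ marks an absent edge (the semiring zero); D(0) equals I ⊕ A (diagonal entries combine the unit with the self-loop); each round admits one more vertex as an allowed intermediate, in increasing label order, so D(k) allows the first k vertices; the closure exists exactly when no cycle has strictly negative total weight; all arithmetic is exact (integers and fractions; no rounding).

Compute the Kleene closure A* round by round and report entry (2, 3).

D(0):
  [0, 18, ∞, 18]
  [12, 0, ∞, -3]
  [8, 12, 0, 4]
  [11, 6, -3, 0]
D(1):
  [0, 18, ∞, 18]
  [12, 0, ∞, -3]
  [8, 12, 0, 4]
  [11, 6, -3, 0]
D(2):
  [0, 18, ∞, 15]
  [12, 0, ∞, -3]
  [8, 12, 0, 4]
  [11, 6, -3, 0]
D(3):
  [0, 18, ∞, 15]
  [12, 0, ∞, -3]
  [8, 12, 0, 4]
  [5, 6, -3, 0]
D(4):
  [0, 18, 12, 15]
  [2, 0, -6, -3]
  [8, 10, 0, 4]
  [5, 6, -3, 0]
Answer: A*[2][3] = 4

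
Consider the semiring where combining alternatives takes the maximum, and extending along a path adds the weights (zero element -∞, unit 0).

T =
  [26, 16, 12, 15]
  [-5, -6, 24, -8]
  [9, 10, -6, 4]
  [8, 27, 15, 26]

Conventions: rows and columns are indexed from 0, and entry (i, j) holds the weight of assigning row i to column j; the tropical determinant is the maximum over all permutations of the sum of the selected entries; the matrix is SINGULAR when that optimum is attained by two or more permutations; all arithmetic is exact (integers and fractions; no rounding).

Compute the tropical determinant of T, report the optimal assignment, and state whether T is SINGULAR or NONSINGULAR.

σ = (0, 1, 2, 3): 26 + (-6) + (-6) + 26 = 40
σ = (0, 1, 3, 2): 26 + (-6) + 4 + 15 = 39
σ = (0, 2, 1, 3): 26 + 24 + 10 + 26 = 86
σ = (0, 2, 3, 1): 26 + 24 + 4 + 27 = 81
σ = (0, 3, 1, 2): 26 + (-8) + 10 + 15 = 43
σ = (0, 3, 2, 1): 26 + (-8) + (-6) + 27 = 39
σ = (1, 0, 2, 3): 16 + (-5) + (-6) + 26 = 31
σ = (1, 0, 3, 2): 16 + (-5) + 4 + 15 = 30
σ = (1, 2, 0, 3): 16 + 24 + 9 + 26 = 75
σ = (1, 2, 3, 0): 16 + 24 + 4 + 8 = 52
σ = (1, 3, 0, 2): 16 + (-8) + 9 + 15 = 32
σ = (1, 3, 2, 0): 16 + (-8) + (-6) + 8 = 10
σ = (2, 0, 1, 3): 12 + (-5) + 10 + 26 = 43
σ = (2, 0, 3, 1): 12 + (-5) + 4 + 27 = 38
σ = (2, 1, 0, 3): 12 + (-6) + 9 + 26 = 41
σ = (2, 1, 3, 0): 12 + (-6) + 4 + 8 = 18
σ = (2, 3, 0, 1): 12 + (-8) + 9 + 27 = 40
σ = (2, 3, 1, 0): 12 + (-8) + 10 + 8 = 22
σ = (3, 0, 1, 2): 15 + (-5) + 10 + 15 = 35
σ = (3, 0, 2, 1): 15 + (-5) + (-6) + 27 = 31
σ = (3, 1, 0, 2): 15 + (-6) + 9 + 15 = 33
σ = (3, 1, 2, 0): 15 + (-6) + (-6) + 8 = 11
σ = (3, 2, 0, 1): 15 + 24 + 9 + 27 = 75
σ = (3, 2, 1, 0): 15 + 24 + 10 + 8 = 57
Optimal value attained by: σ = (0, 2, 1, 3).
Answer: det⊕(T) = 86; verdict: NONSINGULAR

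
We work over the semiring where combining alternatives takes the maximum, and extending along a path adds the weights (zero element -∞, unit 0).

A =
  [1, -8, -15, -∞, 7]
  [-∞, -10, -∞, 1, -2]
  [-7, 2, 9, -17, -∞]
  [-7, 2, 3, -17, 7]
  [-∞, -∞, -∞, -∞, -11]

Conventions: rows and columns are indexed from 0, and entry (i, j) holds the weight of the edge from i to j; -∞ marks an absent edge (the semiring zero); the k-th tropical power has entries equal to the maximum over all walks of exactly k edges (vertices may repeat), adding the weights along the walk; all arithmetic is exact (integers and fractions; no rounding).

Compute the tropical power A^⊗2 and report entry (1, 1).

A^⊗2:
  [2, -7, -6, -7, 8]
  [-6, 3, 4, -9, 8]
  [2, 11, 18, 3, 0]
  [-4, 5, 12, 3, 0]
  [-∞, -∞, -∞, -∞, -22]
Key observation: the optimum is the walk 1->3->1, with weight 1 + 2 = 3.
Optimal value attained by: walk 1->3->1.
Answer: (A^⊗2)[1][1] = 3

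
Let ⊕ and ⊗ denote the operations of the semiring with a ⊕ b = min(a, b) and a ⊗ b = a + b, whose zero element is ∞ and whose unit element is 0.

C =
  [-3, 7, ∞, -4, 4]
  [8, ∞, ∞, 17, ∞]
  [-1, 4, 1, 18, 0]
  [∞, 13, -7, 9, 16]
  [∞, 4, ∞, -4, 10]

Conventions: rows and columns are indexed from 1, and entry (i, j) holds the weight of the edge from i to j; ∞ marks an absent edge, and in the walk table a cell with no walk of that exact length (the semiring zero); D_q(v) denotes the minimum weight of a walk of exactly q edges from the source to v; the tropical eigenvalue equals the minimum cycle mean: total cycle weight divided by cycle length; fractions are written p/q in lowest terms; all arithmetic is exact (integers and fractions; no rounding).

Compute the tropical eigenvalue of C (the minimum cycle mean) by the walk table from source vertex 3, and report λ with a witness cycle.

q=0: [∞, ∞, 0, ∞, ∞]
q=1: [-1, 4, 1, 18, 0]
q=2: [-4, 4, 2, -5, 1]
q=3: [-7, 3, -12, -8, 0]
q=4: [-13, -8, -15, -11, -12]
q=5: [-16, -11, -18, -17, -15]
Optimal cycle mean attained by: cycle 1->4->3->1, total (-4) + (-7) + (-1), length 3.
Answer: λ = -4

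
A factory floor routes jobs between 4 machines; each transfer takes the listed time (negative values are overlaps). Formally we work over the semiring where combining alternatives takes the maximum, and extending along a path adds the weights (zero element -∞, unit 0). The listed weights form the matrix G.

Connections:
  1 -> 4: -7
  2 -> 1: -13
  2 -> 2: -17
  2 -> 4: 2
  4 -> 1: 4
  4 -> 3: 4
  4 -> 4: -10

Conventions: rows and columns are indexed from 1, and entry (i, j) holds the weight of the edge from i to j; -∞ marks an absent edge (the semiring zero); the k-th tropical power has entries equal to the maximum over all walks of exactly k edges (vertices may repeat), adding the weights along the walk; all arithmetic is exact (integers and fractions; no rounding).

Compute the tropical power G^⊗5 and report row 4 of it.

G^⊗2:
  [-3, -∞, -3, -17]
  [6, -34, 6, -8]
  [-∞, -∞, -∞, -∞]
  [-6, -∞, -6, -3]
G^⊗3:
  [-13, -∞, -13, -10]
  [-4, -51, -4, -1]
  [-∞, -∞, -∞, -∞]
  [1, -∞, 1, -13]
G^⊗4:
  [-6, -∞, -6, -20]
  [3, -68, 3, -11]
  [-∞, -∞, -∞, -∞]
  [-9, -∞, -9, -6]
G^⊗5:
  [-16, -∞, -16, -13]
  [-7, -85, -7, -4]
  [-∞, -∞, -∞, -∞]
  [-2, -∞, -2, -16]
Answer: row 4 of G^⊗5 = [-2, -∞, -2, -16]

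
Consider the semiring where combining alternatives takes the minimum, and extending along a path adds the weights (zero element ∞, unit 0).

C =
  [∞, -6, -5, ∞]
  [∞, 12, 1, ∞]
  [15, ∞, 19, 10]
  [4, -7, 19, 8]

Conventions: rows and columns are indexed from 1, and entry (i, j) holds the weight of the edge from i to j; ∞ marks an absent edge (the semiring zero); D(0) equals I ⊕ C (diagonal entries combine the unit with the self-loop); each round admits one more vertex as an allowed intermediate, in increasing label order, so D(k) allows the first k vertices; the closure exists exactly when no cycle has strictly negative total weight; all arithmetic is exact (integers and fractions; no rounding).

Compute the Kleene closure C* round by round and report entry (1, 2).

D(0):
  [0, -6, -5, ∞]
  [∞, 0, 1, ∞]
  [15, ∞, 0, 10]
  [4, -7, 19, 0]
D(1):
  [0, -6, -5, ∞]
  [∞, 0, 1, ∞]
  [15, 9, 0, 10]
  [4, -7, -1, 0]
D(2):
  [0, -6, -5, ∞]
  [∞, 0, 1, ∞]
  [15, 9, 0, 10]
  [4, -7, -6, 0]
D(3):
  [0, -6, -5, 5]
  [16, 0, 1, 11]
  [15, 9, 0, 10]
  [4, -7, -6, 0]
D(4):
  [0, -6, -5, 5]
  [15, 0, 1, 11]
  [14, 3, 0, 10]
  [4, -7, -6, 0]
Answer: C*[1][2] = -6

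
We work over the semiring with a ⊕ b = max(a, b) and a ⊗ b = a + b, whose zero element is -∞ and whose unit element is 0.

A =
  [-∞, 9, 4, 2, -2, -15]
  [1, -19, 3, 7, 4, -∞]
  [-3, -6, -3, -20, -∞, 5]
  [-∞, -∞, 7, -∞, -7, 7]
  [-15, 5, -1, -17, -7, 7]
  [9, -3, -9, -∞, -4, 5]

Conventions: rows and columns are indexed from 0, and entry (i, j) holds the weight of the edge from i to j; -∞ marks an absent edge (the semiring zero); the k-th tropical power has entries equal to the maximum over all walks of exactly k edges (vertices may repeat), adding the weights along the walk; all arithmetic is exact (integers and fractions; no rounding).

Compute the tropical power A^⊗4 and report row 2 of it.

A^⊗2:
  [10, 3, 12, 16, 13, 9]
  [0, 10, 14, 3, 0, 14]
  [14, 6, 1, 1, 1, 10]
  [16, 4, 4, -13, 3, 12]
  [16, 4, 8, 12, 9, 12]
  [14, 18, 13, 11, 7, 10]
A^⊗3:
  [18, 19, 23, 12, 9, 23]
  [23, 11, 13, 17, 14, 19]
  [19, 23, 18, 16, 12, 15]
  [21, 25, 20, 18, 14, 17]
  [21, 25, 20, 18, 14, 19]
  [19, 23, 21, 25, 22, 18]
A^⊗4:
  [32, 27, 22, 26, 23, 28]
  [28, 32, 27, 25, 21, 24]
  [24, 28, 26, 30, 27, 23]
  [26, 30, 28, 32, 29, 25]
  [28, 30, 28, 32, 29, 25]
  [27, 28, 32, 30, 27, 32]
Answer: row 2 of A^⊗4 = [24, 28, 26, 30, 27, 23]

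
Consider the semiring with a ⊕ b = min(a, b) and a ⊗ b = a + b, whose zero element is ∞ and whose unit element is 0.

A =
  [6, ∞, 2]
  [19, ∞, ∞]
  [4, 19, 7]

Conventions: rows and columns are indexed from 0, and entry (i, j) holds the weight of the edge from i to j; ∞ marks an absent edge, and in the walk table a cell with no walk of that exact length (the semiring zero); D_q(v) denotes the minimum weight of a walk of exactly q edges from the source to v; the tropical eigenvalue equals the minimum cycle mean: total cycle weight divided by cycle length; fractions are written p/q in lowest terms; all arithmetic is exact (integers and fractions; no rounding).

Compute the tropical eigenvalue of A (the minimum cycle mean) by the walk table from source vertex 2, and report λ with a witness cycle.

q=0: [∞, ∞, 0]
q=1: [4, 19, 7]
q=2: [10, 26, 6]
q=3: [10, 25, 12]
Optimal cycle mean attained by: cycle 0->2->0, total 2 + 4, length 2.
Answer: λ = 3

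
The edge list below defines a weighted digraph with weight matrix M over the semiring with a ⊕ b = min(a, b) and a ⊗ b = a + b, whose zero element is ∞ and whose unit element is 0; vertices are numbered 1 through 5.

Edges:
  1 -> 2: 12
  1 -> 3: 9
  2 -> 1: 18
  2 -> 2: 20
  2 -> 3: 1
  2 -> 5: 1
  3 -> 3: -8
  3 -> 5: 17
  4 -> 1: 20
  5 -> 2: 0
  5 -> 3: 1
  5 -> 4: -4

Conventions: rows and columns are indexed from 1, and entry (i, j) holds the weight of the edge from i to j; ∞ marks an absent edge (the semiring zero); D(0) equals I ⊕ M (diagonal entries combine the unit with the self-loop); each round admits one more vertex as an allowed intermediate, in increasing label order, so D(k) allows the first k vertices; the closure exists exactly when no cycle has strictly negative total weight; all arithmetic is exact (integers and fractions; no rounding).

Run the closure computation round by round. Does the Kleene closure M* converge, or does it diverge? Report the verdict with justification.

Detection: at round 0, diagonal entry (3, 3) turns strictly negative.
Key observation: the cycle 3->3 has total weight (-8), which is strictly negative.
Answer: DIVERGES — negative cycle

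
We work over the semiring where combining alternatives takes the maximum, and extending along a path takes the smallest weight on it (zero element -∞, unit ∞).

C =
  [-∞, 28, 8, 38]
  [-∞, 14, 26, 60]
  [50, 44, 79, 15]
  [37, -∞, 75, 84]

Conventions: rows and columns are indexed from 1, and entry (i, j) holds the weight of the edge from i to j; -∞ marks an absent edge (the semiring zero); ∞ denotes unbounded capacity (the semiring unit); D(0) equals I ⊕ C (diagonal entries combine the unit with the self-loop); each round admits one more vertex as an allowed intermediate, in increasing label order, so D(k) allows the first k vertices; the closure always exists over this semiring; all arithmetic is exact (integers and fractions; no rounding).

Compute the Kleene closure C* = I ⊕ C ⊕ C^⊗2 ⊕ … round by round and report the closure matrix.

D(0):
  [∞, 28, 8, 38]
  [-∞, ∞, 26, 60]
  [50, 44, ∞, 15]
  [37, -∞, 75, ∞]
D(1):
  [∞, 28, 8, 38]
  [-∞, ∞, 26, 60]
  [50, 44, ∞, 38]
  [37, 28, 75, ∞]
D(2):
  [∞, 28, 26, 38]
  [-∞, ∞, 26, 60]
  [50, 44, ∞, 44]
  [37, 28, 75, ∞]
D(3):
  [∞, 28, 26, 38]
  [26, ∞, 26, 60]
  [50, 44, ∞, 44]
  [50, 44, 75, ∞]
D(4):
  [∞, 38, 38, 38]
  [50, ∞, 60, 60]
  [50, 44, ∞, 44]
  [50, 44, 75, ∞]
Answer: C* = [[∞, 38, 38, 38], [50, ∞, 60, 60], [50, 44, ∞, 44], [50, 44, 75, ∞]]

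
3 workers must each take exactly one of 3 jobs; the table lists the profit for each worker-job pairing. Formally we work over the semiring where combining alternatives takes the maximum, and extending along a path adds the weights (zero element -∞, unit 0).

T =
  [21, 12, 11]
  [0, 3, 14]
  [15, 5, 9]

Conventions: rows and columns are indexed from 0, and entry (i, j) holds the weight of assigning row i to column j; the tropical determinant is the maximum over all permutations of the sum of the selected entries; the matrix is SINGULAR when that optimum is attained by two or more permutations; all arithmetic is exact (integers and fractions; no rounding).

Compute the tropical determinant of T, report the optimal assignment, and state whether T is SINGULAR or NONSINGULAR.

σ = (0, 1, 2): 21 + 3 + 9 = 33
σ = (0, 2, 1): 21 + 14 + 5 = 40
σ = (1, 0, 2): 12 + 0 + 9 = 21
σ = (1, 2, 0): 12 + 14 + 15 = 41
σ = (2, 0, 1): 11 + 0 + 5 = 16
σ = (2, 1, 0): 11 + 3 + 15 = 29
Optimal value attained by: σ = (1, 2, 0).
Answer: det⊕(T) = 41; verdict: NONSINGULAR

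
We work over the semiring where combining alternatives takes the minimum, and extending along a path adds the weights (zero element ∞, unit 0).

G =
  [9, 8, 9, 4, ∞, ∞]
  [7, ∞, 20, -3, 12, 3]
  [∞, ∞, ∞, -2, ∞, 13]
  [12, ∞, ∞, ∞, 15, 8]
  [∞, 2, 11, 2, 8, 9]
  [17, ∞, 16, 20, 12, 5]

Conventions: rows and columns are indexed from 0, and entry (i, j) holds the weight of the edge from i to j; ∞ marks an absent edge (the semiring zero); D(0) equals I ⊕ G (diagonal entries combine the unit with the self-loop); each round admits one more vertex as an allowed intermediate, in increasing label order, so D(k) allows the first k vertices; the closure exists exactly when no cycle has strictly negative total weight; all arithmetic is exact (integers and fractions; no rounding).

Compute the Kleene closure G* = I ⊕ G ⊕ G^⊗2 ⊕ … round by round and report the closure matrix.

D(0):
  [0, 8, 9, 4, ∞, ∞]
  [7, 0, 20, -3, 12, 3]
  [∞, ∞, 0, -2, ∞, 13]
  [12, ∞, ∞, 0, 15, 8]
  [∞, 2, 11, 2, 0, 9]
  [17, ∞, 16, 20, 12, 0]
D(1):
  [0, 8, 9, 4, ∞, ∞]
  [7, 0, 16, -3, 12, 3]
  [∞, ∞, 0, -2, ∞, 13]
  [12, 20, 21, 0, 15, 8]
  [∞, 2, 11, 2, 0, 9]
  [17, 25, 16, 20, 12, 0]
D(2):
  [0, 8, 9, 4, 20, 11]
  [7, 0, 16, -3, 12, 3]
  [∞, ∞, 0, -2, ∞, 13]
  [12, 20, 21, 0, 15, 8]
  [9, 2, 11, -1, 0, 5]
  [17, 25, 16, 20, 12, 0]
D(3):
  [0, 8, 9, 4, 20, 11]
  [7, 0, 16, -3, 12, 3]
  [∞, ∞, 0, -2, ∞, 13]
  [12, 20, 21, 0, 15, 8]
  [9, 2, 11, -1, 0, 5]
  [17, 25, 16, 14, 12, 0]
D(4):
  [0, 8, 9, 4, 19, 11]
  [7, 0, 16, -3, 12, 3]
  [10, 18, 0, -2, 13, 6]
  [12, 20, 21, 0, 15, 8]
  [9, 2, 11, -1, 0, 5]
  [17, 25, 16, 14, 12, 0]
D(5):
  [0, 8, 9, 4, 19, 11]
  [7, 0, 16, -3, 12, 3]
  [10, 15, 0, -2, 13, 6]
  [12, 17, 21, 0, 15, 8]
  [9, 2, 11, -1, 0, 5]
  [17, 14, 16, 11, 12, 0]
D(6):
  [0, 8, 9, 4, 19, 11]
  [7, 0, 16, -3, 12, 3]
  [10, 15, 0, -2, 13, 6]
  [12, 17, 21, 0, 15, 8]
  [9, 2, 11, -1, 0, 5]
  [17, 14, 16, 11, 12, 0]
Answer: G* = [[0, 8, 9, 4, 19, 11], [7, 0, 16, -3, 12, 3], [10, 15, 0, -2, 13, 6], [12, 17, 21, 0, 15, 8], [9, 2, 11, -1, 0, 5], [17, 14, 16, 11, 12, 0]]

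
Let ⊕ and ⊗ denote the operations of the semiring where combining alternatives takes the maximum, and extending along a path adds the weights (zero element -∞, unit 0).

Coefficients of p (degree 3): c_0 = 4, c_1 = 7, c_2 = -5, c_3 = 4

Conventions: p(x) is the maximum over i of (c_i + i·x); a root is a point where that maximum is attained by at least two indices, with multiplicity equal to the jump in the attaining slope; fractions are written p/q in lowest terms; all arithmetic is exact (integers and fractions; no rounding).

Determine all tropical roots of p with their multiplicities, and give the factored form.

hull edge (i=0, c=4) to (i=1, c=7): slope 3, span 1
hull edge (i=1, c=7) to (i=3, c=4): slope -3/2, span 2
Factored form: p(x) = 4 ⊗ (x ⊕ (-3)) ⊗ (x ⊕ 3/2) ⊗ (x ⊕ 3/2)
Answer: roots = -3 (mult 1), 3/2 (mult 2)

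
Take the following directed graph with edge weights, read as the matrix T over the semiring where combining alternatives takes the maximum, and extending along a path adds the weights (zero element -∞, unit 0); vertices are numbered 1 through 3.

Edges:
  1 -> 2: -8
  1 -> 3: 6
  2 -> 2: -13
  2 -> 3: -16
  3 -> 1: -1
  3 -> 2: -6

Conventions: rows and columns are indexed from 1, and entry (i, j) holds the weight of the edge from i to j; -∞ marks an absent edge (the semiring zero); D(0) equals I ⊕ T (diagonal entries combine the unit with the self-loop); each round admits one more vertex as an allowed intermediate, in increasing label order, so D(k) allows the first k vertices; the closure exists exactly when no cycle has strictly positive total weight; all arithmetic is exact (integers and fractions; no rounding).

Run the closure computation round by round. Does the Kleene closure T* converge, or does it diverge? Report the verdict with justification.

D(0):
  [0, -8, 6]
  [-∞, 0, -16]
  [-1, -6, 0]
Detection: at round 1, diagonal entry (3, 3) turns strictly positive.
Key observation: the cycle 3->1->3 has total weight (-1) + 6, which is strictly positive.
Answer: DIVERGES — positive cycle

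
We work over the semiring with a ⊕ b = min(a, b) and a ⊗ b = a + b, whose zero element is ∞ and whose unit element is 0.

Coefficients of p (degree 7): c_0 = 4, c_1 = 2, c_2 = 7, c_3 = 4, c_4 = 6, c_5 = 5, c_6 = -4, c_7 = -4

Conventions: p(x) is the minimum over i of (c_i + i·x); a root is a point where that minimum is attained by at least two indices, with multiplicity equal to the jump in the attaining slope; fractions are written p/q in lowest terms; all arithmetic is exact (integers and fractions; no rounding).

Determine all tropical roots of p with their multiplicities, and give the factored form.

hull edge (i=0, c=4) to (i=1, c=2): slope -2, span 1
hull edge (i=1, c=2) to (i=6, c=-4): slope -6/5, span 5
hull edge (i=6, c=-4) to (i=7, c=-4): slope 0, span 1
Factored form: p(x) = -4 ⊗ (x ⊕ 0) ⊗ (x ⊕ 6/5) ⊗ (x ⊕ 6/5) ⊗ (x ⊕ 6/5) ⊗ (x ⊕ 6/5) ⊗ (x ⊕ 6/5) ⊗ (x ⊕ 2)
Answer: roots = 0 (mult 1), 6/5 (mult 5), 2 (mult 1)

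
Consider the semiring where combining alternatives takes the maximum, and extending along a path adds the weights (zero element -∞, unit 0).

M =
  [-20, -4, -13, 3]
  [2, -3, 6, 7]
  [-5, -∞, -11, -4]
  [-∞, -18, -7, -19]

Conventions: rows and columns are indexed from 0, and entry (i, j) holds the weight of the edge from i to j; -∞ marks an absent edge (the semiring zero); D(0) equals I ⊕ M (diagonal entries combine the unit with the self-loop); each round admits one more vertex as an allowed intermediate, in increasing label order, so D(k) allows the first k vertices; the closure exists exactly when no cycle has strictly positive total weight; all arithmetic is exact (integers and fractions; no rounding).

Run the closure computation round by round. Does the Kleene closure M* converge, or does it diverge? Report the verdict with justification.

D(0):
  [0, -4, -13, 3]
  [2, 0, 6, 7]
  [-5, -∞, 0, -4]
  [-∞, -18, -7, 0]
D(1):
  [0, -4, -13, 3]
  [2, 0, 6, 7]
  [-5, -9, 0, -2]
  [-∞, -18, -7, 0]
D(2):
  [0, -4, 2, 3]
  [2, 0, 6, 7]
  [-5, -9, 0, -2]
  [-16, -18, -7, 0]
D(3):
  [0, -4, 2, 3]
  [2, 0, 6, 7]
  [-5, -9, 0, -2]
  [-12, -16, -7, 0]
D(4):
  [0, -4, 2, 3]
  [2, 0, 6, 7]
  [-5, -9, 0, -2]
  [-12, -16, -7, 0]
Key observation: every diagonal entry stays at the unit through all rounds, so no improving cycle exists.
Answer: CONVERGES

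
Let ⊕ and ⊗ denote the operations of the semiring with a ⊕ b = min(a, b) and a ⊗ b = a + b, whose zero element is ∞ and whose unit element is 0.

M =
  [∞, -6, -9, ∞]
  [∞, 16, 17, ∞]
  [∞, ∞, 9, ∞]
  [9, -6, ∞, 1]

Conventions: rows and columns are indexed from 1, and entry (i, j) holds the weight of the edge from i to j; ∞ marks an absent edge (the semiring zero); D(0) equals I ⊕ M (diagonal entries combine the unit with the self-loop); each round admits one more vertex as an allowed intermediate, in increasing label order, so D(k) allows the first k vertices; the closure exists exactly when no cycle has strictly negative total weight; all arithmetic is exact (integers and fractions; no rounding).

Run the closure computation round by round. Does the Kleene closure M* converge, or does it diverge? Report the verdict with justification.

D(0):
  [0, -6, -9, ∞]
  [∞, 0, 17, ∞]
  [∞, ∞, 0, ∞]
  [9, -6, ∞, 0]
D(1):
  [0, -6, -9, ∞]
  [∞, 0, 17, ∞]
  [∞, ∞, 0, ∞]
  [9, -6, 0, 0]
D(2):
  [0, -6, -9, ∞]
  [∞, 0, 17, ∞]
  [∞, ∞, 0, ∞]
  [9, -6, 0, 0]
D(3):
  [0, -6, -9, ∞]
  [∞, 0, 17, ∞]
  [∞, ∞, 0, ∞]
  [9, -6, 0, 0]
D(4):
  [0, -6, -9, ∞]
  [∞, 0, 17, ∞]
  [∞, ∞, 0, ∞]
  [9, -6, 0, 0]
Key observation: every diagonal entry stays at the unit through all rounds, so no improving cycle exists.
Answer: CONVERGES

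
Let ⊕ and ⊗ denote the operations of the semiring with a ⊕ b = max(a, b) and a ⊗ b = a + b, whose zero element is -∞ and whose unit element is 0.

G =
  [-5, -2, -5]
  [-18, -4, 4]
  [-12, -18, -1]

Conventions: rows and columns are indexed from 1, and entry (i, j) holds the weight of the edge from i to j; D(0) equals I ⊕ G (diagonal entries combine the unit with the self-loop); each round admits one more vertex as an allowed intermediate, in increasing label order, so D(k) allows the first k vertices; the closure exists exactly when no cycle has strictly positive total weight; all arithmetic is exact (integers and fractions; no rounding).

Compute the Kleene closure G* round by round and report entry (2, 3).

D(0):
  [0, -2, -5]
  [-18, 0, 4]
  [-12, -18, 0]
D(1):
  [0, -2, -5]
  [-18, 0, 4]
  [-12, -14, 0]
D(2):
  [0, -2, 2]
  [-18, 0, 4]
  [-12, -14, 0]
D(3):
  [0, -2, 2]
  [-8, 0, 4]
  [-12, -14, 0]
Answer: G*[2][3] = 4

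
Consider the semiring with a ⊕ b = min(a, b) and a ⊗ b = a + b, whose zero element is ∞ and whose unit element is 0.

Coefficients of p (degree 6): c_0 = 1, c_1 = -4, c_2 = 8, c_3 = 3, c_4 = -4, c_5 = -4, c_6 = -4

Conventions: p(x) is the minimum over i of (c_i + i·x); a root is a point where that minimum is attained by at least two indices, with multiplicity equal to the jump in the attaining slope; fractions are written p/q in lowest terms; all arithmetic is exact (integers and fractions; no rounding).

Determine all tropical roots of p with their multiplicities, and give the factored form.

hull edge (i=0, c=1) to (i=1, c=-4): slope -5, span 1
hull edge (i=1, c=-4) to (i=6, c=-4): slope 0, span 5
Factored form: p(x) = -4 ⊗ (x ⊕ 0) ⊗ (x ⊕ 0) ⊗ (x ⊕ 0) ⊗ (x ⊕ 0) ⊗ (x ⊕ 0) ⊗ (x ⊕ 5)
Answer: roots = 0 (mult 5), 5 (mult 1)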